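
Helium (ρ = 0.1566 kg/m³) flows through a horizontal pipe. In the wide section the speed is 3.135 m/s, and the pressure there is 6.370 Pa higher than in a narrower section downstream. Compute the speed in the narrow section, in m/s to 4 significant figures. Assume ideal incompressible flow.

Along the level pipe P + ½ρv² is conserved, hence v₂² = v₁² + 2(P₁ − P₂)/ρ.
v₂ = √(3.135² + 2·6.370/0.1566) = √(9.828 + 81.35) = 9.549 m/s.

v₂ = 9.549 m/s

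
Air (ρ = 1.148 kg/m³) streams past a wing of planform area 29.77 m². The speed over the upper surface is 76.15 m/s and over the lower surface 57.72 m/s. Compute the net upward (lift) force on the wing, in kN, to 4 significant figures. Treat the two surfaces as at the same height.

With equal heights on the two surfaces, Bernoulli gives P_lower − P_upper = ½ρ(v_upper² − v_lower²).
ΔP = ½·1.148·(76.15² − 57.72²) = 1416 Pa.
Lift = ΔP · A = 1416 × 29.77 = 42160 N.

F = 42.16 kN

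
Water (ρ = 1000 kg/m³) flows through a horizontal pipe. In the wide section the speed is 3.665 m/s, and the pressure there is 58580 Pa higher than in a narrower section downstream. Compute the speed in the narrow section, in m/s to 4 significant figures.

11.43 m/s

With h₁ = h₂, rearranging Bernoulli gives v₂ = √(v₁² + 2ΔP/ρ).
v₂ = √(3.665² + 2·58580/1000) = √(13.43 + 117.2) = 11.43 m/s.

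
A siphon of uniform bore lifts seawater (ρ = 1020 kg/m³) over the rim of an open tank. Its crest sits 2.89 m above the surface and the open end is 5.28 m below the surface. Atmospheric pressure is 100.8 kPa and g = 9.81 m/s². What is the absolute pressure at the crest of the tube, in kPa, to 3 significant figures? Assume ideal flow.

P_top ≈ 19.0 kPa

Bernoulli surface→outlet gives ½v² = g·h_out, so v = √(2·9.81·5.28) = 10.2 m/s.
The bore is uniform, so the speed at the crest is the same v. Bernoulli surface→crest: P_atm = P_top + ½ρv² + ρg·h_top.
P_top = 100800 − ½·1020·10.2² − 1020·9.81·2.89 = 19000 Pa.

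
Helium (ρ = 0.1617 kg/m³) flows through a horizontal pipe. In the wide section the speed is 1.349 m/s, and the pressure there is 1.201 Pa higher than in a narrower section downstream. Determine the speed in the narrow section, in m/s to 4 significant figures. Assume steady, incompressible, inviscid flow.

v₂ = 4.083 m/s

Along the level pipe P + ½ρv² is conserved, hence v₂² = v₁² + 2(P₁ − P₂)/ρ.
v₂ = √(1.349² + 2·1.201/0.1617) = √(1.820 + 14.85) = 4.083 m/s.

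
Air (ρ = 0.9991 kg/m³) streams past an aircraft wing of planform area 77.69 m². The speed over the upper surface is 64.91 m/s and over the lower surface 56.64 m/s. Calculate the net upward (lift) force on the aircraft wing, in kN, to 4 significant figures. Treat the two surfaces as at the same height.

With equal heights on the two surfaces, Bernoulli gives P_lower − P_upper = ½ρ(v_upper² − v_lower²).
ΔP = ½·0.9991·(64.91² − 56.64²) = 502.2 Pa.
Lift = ΔP · A = 502.2 × 77.69 = 39010 N.

39.01 kN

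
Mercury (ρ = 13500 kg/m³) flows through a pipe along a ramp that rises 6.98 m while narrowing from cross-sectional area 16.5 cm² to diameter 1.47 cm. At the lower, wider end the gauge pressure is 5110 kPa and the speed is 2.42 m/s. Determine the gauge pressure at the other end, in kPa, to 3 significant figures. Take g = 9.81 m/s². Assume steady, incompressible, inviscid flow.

Continuity gives A₁v₁ = A₂v₂, so v₂ = (16.5 cm²)/(1.70 cm²) × 2.42 m/s = 23.5 m/s.
Bernoulli: P₁ + ½ρv₁² + ρg h₁ = P₂ + ½ρv₂² + ρg h₂, so P₂ = P₁ + ½ρ(v₁² − v₂²) − ρg(h₂ − h₁).
P₂ = 5110000 + ½·13500·(2.42² − 23.5²) − 13500·9.81·(+6.98) = 5110000 + (-3700000) − (924000) = 489000 Pa.

P₂ = 489 kPa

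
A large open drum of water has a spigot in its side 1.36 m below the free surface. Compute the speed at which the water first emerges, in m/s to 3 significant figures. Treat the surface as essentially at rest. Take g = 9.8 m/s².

5.16 m/s

The surface is effectively still and both ends are open, so ½v² = gh and v = √(2·9.8·1.36) = 5.16 m/s.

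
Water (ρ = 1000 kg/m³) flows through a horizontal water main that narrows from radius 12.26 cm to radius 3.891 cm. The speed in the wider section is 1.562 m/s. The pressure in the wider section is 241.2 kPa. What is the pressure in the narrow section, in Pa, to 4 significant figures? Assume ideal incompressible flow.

By continuity, v₂ = v₁·A₁/A₂ = 1.562·(472.2/47.56) = 15.51 m/s.
Along the horizontal streamline, P + ½ρv² is constant.
P₂ = P₁ − ½ρ(v₂² − v₁²) = 241200 − ½·1000·(15.51² − 1.562²) = 241200 − 119000 = 122200 Pa.

P₂ = 122200 Pa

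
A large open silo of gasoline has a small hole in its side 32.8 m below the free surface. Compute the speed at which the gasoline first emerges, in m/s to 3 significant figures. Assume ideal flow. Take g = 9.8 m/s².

v ≈ 25.4 m/s

Bernoulli from surface to hole (P equal, v_surface ≈ 0): v = √(2gh) = √(2×9.8×32.8) = 25.4 m/s.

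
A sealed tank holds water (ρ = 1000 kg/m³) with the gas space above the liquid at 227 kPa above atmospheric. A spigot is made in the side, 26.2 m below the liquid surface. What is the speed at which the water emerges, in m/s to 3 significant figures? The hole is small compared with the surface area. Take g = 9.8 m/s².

v = 31.1 m/s

Take point 1 at the surface (v₁ ≈ 0) and point 2 at the hole (at atmospheric pressure). Bernoulli: P₁ + ρg h = P_atm + ½ρv₂².
With P₁ − P_atm = 227000 Pa, v₂ = √(2gh + 2ΔP/ρ) = √(2·9.8·26.2 + 2·227000/1000) = 31.1 m/s.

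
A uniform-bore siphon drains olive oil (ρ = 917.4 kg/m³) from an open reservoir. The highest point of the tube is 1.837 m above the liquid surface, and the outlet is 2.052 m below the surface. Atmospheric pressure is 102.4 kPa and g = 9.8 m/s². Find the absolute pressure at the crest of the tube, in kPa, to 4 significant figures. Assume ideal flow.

Bernoulli surface→outlet gives ½v² = g·h_out, so v = √(2·9.8·2.052) = 6.342 m/s.
The bore is uniform, so the speed at the crest is the same v. Bernoulli surface→crest: P_atm = P_top + ½ρv² + ρg·h_top.
P_top = 102400 − ½·917.4·6.342² − 917.4·9.8·1.837 = 67440 Pa.

P_top ≈ 67.44 kPa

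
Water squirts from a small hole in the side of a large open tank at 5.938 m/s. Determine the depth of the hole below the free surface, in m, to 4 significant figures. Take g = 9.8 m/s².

Torricelli: v = √(2gh), so h = v²/(2g).
h = 5.938²/(2·9.8) = 35.26/19.60 = 1.799 m.

1.799 m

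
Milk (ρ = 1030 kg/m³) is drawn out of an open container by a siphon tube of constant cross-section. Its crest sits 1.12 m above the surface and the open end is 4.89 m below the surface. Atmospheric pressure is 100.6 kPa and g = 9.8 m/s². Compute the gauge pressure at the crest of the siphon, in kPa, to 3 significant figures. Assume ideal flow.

P_gauge ≈ -60.7 kPa

From the surface to the outlet (both open to atmosphere, surface at rest): v = √(2g·h_out) = √(2·9.8·4.89) = 9.79 m/s.
Continuity keeps v the same throughout the tube; from surface to crest, P_atm + 0 = P_top + ½ρv² + ρg·h_top.
P_top = 100600 − ½·1030·9.79² − 1030·9.8·1.12 = 39900 Pa. So P_gauge = P_top − P_atm = -60700 Pa.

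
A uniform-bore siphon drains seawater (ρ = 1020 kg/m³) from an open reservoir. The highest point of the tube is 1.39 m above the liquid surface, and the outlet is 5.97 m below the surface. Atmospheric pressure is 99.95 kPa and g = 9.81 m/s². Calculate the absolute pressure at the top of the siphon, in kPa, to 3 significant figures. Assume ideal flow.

P_top = 26.3 kPa

From the surface to the outlet (both open to atmosphere, surface at rest): v = √(2g·h_out) = √(2·9.81·5.97) = 10.8 m/s.
Continuity keeps v the same throughout the tube; from surface to crest, P_atm + 0 = P_top + ½ρv² + ρg·h_top.
P_top = 99950 − ½·1020·10.8² − 1020·9.81·1.39 = 26300 Pa.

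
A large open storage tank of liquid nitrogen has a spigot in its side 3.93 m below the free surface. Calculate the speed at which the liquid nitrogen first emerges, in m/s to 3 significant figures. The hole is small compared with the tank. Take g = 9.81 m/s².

v ≈ 8.78 m/s

Bernoulli from surface to hole (P equal, v_surface ≈ 0): v = √(2gh) = √(2×9.81×3.93) = 8.78 m/s.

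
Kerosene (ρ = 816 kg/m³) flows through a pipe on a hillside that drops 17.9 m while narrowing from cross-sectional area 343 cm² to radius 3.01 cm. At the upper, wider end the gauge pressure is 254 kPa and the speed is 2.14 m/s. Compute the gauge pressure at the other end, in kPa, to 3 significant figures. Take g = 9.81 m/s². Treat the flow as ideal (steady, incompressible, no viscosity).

P₂ ≈ 128 kPa

By continuity, v₂ = v₁·A₁/A₂ = 2.14·(343/28.5) = 25.8 m/s.
Applying Bernoulli between the two ends and solving for P₂: P₂ = P₁ + ½ρ(v₁² − v₂²) − ρgΔh.
P₂ = 254000 + ½·816·(2.14² − 25.8²) − 816·9.81·(−17.9) = 254000 + (-269000) − (-143000) = 128000 Pa.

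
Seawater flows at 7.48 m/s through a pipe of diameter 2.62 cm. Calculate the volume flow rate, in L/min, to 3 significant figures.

Q ≈ 242 L/min

Q = A·v = 0.000539 m² × 7.48 m/s = 0.00403 m³/s.
Converting: 0.00403 m³/s × 60000 = 242 L/min.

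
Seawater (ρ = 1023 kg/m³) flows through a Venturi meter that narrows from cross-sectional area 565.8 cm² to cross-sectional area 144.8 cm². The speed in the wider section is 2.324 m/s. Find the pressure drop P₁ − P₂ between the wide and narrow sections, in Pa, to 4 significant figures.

Mass conservation (A₁v₁ = A₂v₂) gives v₂ = 2.324 × 565.8/144.8 = 9.081 m/s.
Along the horizontal streamline, P + ½ρv² is constant.
P₁ − P₂ = ½·1023·(9.081² − 2.324²) = ½·1023·77.06 = 39420 Pa.

ΔP ≈ 39420 Pa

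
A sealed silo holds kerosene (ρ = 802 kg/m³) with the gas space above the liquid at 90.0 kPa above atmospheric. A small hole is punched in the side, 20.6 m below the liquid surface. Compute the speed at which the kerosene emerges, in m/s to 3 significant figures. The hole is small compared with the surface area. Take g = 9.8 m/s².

Take point 1 at the surface (v₁ ≈ 0) and point 2 at the hole (at atmospheric pressure). Bernoulli: P₁ + ρg h = P_atm + ½ρv₂².
With P₁ − P_atm = 90000 Pa, v₂ = √(2gh + 2ΔP/ρ) = √(2·9.8·20.6 + 2·90000/802) = 25.1 m/s.

25.1 m/s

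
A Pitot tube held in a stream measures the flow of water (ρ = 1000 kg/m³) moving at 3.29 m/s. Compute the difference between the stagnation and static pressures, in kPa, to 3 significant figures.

ΔP ≈ 5.41 kPa

Bernoulli between the free stream and the stagnation point: ½ρv² = P_stag − P_static.
ΔP = ½·1000·3.29² = 5410 Pa.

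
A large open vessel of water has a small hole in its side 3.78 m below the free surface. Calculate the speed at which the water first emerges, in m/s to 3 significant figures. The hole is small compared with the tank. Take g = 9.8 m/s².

v ≈ 8.61 m/s

Torricelli's result v = √(2gh) gives v = √(2·9.8·3.78) = 8.61 m/s.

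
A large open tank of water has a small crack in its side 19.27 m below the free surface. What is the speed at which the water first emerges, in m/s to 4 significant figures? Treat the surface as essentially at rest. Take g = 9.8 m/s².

19.43 m/s

Torricelli's result v = √(2gh) gives v = √(2·9.8·19.27) = 19.43 m/s.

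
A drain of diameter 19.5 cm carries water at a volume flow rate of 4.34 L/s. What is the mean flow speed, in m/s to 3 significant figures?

Q = 4.34 L/s = 0.00434 m³/s.
v = Q/A = 0.00434 / 0.0299 = 0.145 m/s.

v ≈ 0.145 m/s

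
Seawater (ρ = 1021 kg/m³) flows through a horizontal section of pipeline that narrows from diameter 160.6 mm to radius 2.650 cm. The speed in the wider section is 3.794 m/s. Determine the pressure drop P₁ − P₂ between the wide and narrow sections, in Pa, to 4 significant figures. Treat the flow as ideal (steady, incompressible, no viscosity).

Mass conservation (A₁v₁ = A₂v₂) gives v₂ = 3.794 × 202.6/22.06 = 34.84 m/s.
Along the horizontal streamline, P + ½ρv² is constant.
P₁ − P₂ = ½·1021·(34.84² − 3.794²) = ½·1021·1199 = 612200 Pa.

ΔP ≈ 612200 Pa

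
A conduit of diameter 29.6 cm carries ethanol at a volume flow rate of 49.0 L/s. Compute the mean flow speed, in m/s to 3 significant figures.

v ≈ 0.712 m/s

Q = 49.0 L/s = 0.0490 m³/s.
v = Q/A = 0.0490 / 0.0688 = 0.712 m/s.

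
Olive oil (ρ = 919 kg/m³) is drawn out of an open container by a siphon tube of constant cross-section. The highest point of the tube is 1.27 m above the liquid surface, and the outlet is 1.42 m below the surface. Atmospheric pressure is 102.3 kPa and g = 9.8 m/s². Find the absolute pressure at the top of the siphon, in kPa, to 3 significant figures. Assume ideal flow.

P_top = 78.1 kPa

The outlet speed comes from Torricelli: v = √(2g·1.42) = 5.28 m/s.
Continuity keeps v the same throughout the tube; from surface to crest, P_atm + 0 = P_top + ½ρv² + ρg·h_top.
P_top = 102300 − ½·919·5.28² − 919·9.8·1.27 = 78100 Pa.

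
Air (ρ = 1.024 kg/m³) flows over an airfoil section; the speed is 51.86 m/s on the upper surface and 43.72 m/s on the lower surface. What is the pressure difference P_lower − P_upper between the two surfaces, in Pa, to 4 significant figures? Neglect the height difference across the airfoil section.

ΔP ≈ 398.3 Pa

With negligible Δh, P + ½ρv² is constant, so P_low − P_up = ½ρ(v_up² − v_low²).
ΔP = ½·1.024·(51.86² − 43.72²) = 398.3 Pa.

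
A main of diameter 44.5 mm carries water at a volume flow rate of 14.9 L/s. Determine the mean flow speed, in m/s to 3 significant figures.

Q = 14.9 L/s = 0.0149 m³/s.
v = Q/A = 0.0149 / 0.00156 = 9.58 m/s.

v ≈ 9.58 m/s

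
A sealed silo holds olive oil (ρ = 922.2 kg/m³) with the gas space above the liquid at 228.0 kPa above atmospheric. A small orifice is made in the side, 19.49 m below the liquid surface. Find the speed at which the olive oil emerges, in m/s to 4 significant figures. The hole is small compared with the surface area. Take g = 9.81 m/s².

29.61 m/s

Take point 1 at the surface (v₁ ≈ 0) and point 2 at the hole (at atmospheric pressure). Bernoulli: P₁ + ρg h = P_atm + ½ρv₂².
With P₁ − P_atm = 228000 Pa, v₂ = √(2gh + 2ΔP/ρ) = √(2·9.81·19.49 + 2·228000/922.2) = 29.61 m/s.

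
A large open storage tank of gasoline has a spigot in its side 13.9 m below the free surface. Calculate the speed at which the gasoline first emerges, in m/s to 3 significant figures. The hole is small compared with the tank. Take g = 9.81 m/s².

Bernoulli from surface to hole (P equal, v_surface ≈ 0): v = √(2gh) = √(2×9.81×13.9) = 16.5 m/s.

v ≈ 16.5 m/s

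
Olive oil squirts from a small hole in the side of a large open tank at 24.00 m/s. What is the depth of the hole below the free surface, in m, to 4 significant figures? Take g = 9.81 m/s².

Inverting v = √(2gh) gives h = v² / 2g.
h = 24.00²/(2·9.81) = 576.0/19.62 = 29.36 m.

29.36 m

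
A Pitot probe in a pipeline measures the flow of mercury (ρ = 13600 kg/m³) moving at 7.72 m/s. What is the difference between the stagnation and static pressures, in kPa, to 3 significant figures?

405 kPa

Bernoulli between the free stream and the stagnation point: ½ρv² = P_stag − P_static.
ΔP = ½·13600·7.72² = 405000 Pa.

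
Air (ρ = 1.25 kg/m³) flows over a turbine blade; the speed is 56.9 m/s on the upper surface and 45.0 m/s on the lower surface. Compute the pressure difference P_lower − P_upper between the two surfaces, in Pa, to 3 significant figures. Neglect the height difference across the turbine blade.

ΔP ≈ 758 Pa

With negligible Δh, P + ½ρv² is constant, so P_low − P_up = ½ρ(v_up² − v_low²).
ΔP = ½·1.25·(56.9² − 45.0²) = 758 Pa.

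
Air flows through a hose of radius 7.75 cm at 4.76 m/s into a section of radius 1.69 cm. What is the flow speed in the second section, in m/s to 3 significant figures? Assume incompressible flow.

By continuity, v₂ = v₁·A₁/A₂ = 4.76·(189/8.97) = 100 m/s.

v₂ ≈ 100 m/s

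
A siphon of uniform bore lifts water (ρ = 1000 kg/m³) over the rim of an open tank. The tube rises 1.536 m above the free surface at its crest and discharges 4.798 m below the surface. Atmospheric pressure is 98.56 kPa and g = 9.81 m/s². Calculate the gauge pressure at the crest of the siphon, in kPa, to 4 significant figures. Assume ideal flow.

The outlet speed comes from Torricelli: v = √(2g·4.798) = 9.702 m/s.
Continuity keeps v the same throughout the tube; from surface to crest, P_atm + 0 = P_top + ½ρv² + ρg·h_top.
P_top = 98560 − ½·1000·9.702² − 1000·9.81·1.536 = 36420 Pa. So P_gauge = P_top − P_atm = -62140 Pa.

-62.14 kPa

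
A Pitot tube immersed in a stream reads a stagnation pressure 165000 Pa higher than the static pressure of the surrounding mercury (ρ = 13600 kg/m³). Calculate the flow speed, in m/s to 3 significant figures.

v ≈ 4.93 m/s

Bernoulli between the free stream and the stagnation point: ½ρv² = P_stag − P_static.
v = √(2ΔP/ρ) = √(2·165000/13600) = 4.93 m/s.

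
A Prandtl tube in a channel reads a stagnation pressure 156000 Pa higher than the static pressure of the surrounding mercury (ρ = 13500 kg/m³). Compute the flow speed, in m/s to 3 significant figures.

4.81 m/s

At the stagnation point the flow is brought to rest, so Bernoulli gives P_stag − P_static = ½ρv².
v = √(2ΔP/ρ) = √(2·156000/13500) = 4.81 m/s.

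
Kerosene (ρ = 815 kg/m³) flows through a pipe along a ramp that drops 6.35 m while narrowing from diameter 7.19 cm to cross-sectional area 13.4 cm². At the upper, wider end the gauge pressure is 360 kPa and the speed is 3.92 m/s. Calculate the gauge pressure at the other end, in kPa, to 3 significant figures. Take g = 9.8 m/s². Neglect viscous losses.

359 kPa

The volume flow rate is constant, so v₂ = (A₁/A₂)v₁ = (40.6/13.4)·3.92 = 11.9 m/s.
Energy conservation along the streamline gives P₂ = P₁ − ½ρ(v₂² − v₁²) − ρg(h₂ − h₁).
P₂ = 360000 + ½·815·(3.92² − 11.9²) − 815·9.8·(−6.35) = 360000 + (-51200) − (-50700) = 359000 Pa.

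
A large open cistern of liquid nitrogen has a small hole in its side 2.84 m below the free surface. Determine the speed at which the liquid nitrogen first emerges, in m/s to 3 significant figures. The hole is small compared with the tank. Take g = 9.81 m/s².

With the surface at rest and both surface and jet at atmospheric pressure, Bernoulli gives ρg h = ½ρv², so v = √(2gh) = √(2·9.81·2.84) = 7.46 m/s.

v = 7.46 m/s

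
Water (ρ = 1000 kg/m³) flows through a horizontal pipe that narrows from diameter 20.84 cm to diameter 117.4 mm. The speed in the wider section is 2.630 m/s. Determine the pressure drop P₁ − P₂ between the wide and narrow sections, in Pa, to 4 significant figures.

Continuity gives A₁v₁ = A₂v₂, so v₂ = (341.1 cm²)/(108.2 cm²) × 2.630 m/s = 8.287 m/s.
The pipe is horizontal, so Bernoulli reduces to P₁ + ½ρv₁² = P₂ + ½ρv₂².
P₁ − P₂ = ½·1000·(8.287² − 2.630²) = ½·1000·61.76 = 30880 Pa.

30880 Pa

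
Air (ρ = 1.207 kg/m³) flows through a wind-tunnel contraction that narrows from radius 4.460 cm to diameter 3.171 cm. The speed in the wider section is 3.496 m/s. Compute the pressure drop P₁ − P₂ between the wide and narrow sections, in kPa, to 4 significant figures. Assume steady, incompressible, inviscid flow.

The volume flow rate is constant, so v₂ = (A₁/A₂)v₁ = (62.49/7.897)·3.496 = 27.66 m/s.
Bernoulli (h₁ = h₂): P₁ − P₂ = ½ρ(v₂² − v₁²).
P₁ − P₂ = ½·1.207·(27.66² − 3.496²) = ½·1.207·753.1 = 454.5 Pa.

0.4545 kPa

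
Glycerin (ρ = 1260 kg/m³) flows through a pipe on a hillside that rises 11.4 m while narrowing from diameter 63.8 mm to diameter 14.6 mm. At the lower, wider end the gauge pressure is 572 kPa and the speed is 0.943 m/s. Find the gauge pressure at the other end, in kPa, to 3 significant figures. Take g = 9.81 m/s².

227 kPa

Mass conservation (A₁v₁ = A₂v₂) gives v₂ = 0.943 × 32.0/1.67 = 18.0 m/s.
Energy conservation along the streamline gives P₂ = P₁ − ½ρ(v₂² − v₁²) − ρg(h₂ − h₁).
P₂ = 572000 + ½·1260·(0.943² − 18.0²) − 1260·9.81·(+11.4) = 572000 + (-204000) − (141000) = 227000 Pa.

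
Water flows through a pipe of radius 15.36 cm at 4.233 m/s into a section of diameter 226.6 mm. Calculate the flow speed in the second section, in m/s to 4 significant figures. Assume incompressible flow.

Mass conservation (A₁v₁ = A₂v₂) gives v₂ = 4.233 × 741.2/403.3 = 7.780 m/s.

7.780 m/s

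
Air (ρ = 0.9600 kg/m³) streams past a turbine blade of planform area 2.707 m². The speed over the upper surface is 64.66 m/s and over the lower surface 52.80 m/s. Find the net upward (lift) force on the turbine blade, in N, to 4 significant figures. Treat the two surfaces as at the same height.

From P + ½ρv² = const at equal height, P_low − P_up = ½ρ(v_up² − v_low²).
ΔP = ½·0.9600·(64.66² − 52.80²) = 668.7 Pa.
Lift = ΔP · A = 668.7 × 2.707 = 1810 N.

F ≈ 1810 N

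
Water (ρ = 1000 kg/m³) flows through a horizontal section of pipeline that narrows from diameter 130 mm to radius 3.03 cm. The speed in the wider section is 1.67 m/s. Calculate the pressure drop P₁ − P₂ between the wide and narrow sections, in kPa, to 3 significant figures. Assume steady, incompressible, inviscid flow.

28.1 kPa

Mass conservation (A₁v₁ = A₂v₂) gives v₂ = 1.67 × 133/28.8 = 7.69 m/s.
Bernoulli (h₁ = h₂): P₁ − P₂ = ½ρ(v₂² − v₁²).
P₁ − P₂ = ½·1000·(7.69² − 1.67²) = ½·1000·56.3 = 28100 Pa.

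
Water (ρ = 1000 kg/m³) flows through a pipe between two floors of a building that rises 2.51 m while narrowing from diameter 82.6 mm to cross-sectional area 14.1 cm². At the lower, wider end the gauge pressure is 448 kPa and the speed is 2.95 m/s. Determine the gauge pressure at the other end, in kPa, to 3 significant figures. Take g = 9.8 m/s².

Continuity gives A₁v₁ = A₂v₂, so v₂ = (53.6 cm²)/(14.1 cm²) × 2.95 m/s = 11.2 m/s.
Applying Bernoulli between the two ends and solving for P₂: P₂ = P₁ + ½ρ(v₁² − v₂²) − ρgΔh.
P₂ = 448000 + ½·1000·(2.95² − 11.2²) − 1000·9.8·(+2.51) = 448000 + (-58500) − (24600) = 365000 Pa.

365 kPa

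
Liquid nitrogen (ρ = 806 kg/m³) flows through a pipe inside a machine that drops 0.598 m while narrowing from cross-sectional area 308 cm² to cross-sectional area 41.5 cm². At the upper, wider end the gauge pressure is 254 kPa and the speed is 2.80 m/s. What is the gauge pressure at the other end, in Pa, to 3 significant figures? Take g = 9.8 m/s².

Mass conservation (A₁v₁ = A₂v₂) gives v₂ = 2.80 × 308/41.5 = 20.8 m/s.
Bernoulli: P₁ + ½ρv₁² + ρg h₁ = P₂ + ½ρv₂² + ρg h₂, so P₂ = P₁ + ½ρ(v₁² − v₂²) − ρg(h₂ − h₁).
P₂ = 254000 + ½·806·(2.80² − 20.8²) − 806·9.8·(−0.598) = 254000 + (-171000) − (-4720) = 87900 Pa.

P₂ ≈ 87900 Pa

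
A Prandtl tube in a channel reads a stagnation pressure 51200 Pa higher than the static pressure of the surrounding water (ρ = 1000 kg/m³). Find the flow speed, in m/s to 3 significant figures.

10.1 m/s

At the stagnation point the flow is brought to rest, so Bernoulli gives P_stag − P_static = ½ρv².
v = √(2ΔP/ρ) = √(2·51200/1000) = 10.1 m/s.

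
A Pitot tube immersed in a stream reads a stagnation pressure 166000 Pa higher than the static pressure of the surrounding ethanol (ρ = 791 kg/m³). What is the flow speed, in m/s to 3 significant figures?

Bernoulli between the free stream and the stagnation point: ½ρv² = P_stag − P_static.
v = √(2ΔP/ρ) = √(2·166000/791) = 20.5 m/s.

v ≈ 20.5 m/s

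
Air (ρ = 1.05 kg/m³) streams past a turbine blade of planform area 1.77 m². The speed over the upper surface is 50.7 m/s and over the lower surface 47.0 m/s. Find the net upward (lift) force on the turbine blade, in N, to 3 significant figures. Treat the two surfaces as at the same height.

With equal heights on the two surfaces, Bernoulli gives P_lower − P_upper = ½ρ(v_upper² − v_lower²).
ΔP = ½·1.05·(50.7² − 47.0²) = 190 Pa.
Lift = ΔP · A = 190 × 1.77 = 336 N.

F = 336 N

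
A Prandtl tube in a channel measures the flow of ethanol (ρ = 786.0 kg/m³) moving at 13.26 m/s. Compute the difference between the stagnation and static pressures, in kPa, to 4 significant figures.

Bernoulli between the free stream and the stagnation point: ½ρv² = P_stag − P_static.
ΔP = ½·786.0·13.26² = 69100 Pa.

69.10 kPa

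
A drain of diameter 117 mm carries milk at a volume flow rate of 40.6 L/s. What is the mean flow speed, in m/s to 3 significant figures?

3.78 m/s

Q = 40.6 L/s = 0.0406 m³/s.
v = Q/A = 0.0406 / 0.0108 = 3.78 m/s.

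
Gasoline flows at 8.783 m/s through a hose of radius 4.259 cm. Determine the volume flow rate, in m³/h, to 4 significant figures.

Q ≈ 180.2 m³/h

Q = A·v = 0.005699 m² × 8.783 m/s = 0.05005 m³/s.
Converting: 0.05005 m³/s × 3600 = 180.2 m³/h.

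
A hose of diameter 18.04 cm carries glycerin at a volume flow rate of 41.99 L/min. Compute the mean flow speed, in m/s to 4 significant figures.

v ≈ 0.02738 m/s

Q = 41.99 L/min = 0.0006998 m³/s.
v = Q/A = 0.0006998 / 0.02556 = 0.02738 m/s.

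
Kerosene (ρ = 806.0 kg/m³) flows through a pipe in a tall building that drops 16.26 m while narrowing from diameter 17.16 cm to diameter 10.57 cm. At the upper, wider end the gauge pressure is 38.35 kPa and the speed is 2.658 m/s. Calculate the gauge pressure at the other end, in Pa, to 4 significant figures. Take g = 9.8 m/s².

Continuity gives A₁v₁ = A₂v₂, so v₂ = (231.3 cm²)/(87.75 cm²) × 2.658 m/s = 7.006 m/s.
Bernoulli: P₁ + ½ρv₁² + ρg h₁ = P₂ + ½ρv₂² + ρg h₂, so P₂ = P₁ + ½ρ(v₁² − v₂²) − ρg(h₂ − h₁).
P₂ = 38350 + ½·806.0·(2.658² − 7.006²) − 806.0·9.8·(−16.26) = 38350 + (-16930) − (-128400) = 149900 Pa.

P₂ = 149900 Pa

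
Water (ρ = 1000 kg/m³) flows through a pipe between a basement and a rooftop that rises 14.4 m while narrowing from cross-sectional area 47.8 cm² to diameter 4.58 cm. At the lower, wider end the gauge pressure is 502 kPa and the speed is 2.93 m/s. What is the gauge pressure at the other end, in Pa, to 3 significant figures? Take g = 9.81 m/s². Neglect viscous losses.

P₂ ≈ 329000 Pa

Continuity gives A₁v₁ = A₂v₂, so v₂ = (47.8 cm²)/(16.5 cm²) × 2.93 m/s = 8.50 m/s.
Bernoulli: P₁ + ½ρv₁² + ρg h₁ = P₂ + ½ρv₂² + ρg h₂, so P₂ = P₁ + ½ρ(v₁² − v₂²) − ρg(h₂ − h₁).
P₂ = 502000 + ½·1000·(2.93² − 8.50²) − 1000·9.81·(+14.4) = 502000 + (-31800) − (141000) = 329000 Pa.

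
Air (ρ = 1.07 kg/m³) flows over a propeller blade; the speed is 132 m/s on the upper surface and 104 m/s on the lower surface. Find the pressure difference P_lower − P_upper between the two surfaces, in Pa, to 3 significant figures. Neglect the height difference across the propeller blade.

3540 Pa

The pressure is lower where the speed is higher: ΔP = ½ρ(v_up² − v_low²).
ΔP = ½·1.07·(132² − 104²) = 3540 Pa.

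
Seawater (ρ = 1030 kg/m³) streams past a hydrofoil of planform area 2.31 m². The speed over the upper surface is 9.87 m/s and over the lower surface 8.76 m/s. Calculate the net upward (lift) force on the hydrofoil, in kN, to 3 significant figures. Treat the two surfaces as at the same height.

With equal heights on the two surfaces, Bernoulli gives P_lower − P_upper = ½ρ(v_upper² − v_lower²).
ΔP = ½·1030·(9.87² − 8.76²) = 10600 Pa.
Lift = ΔP · A = 10600 × 2.31 = 24600 N.

F = 24.6 kN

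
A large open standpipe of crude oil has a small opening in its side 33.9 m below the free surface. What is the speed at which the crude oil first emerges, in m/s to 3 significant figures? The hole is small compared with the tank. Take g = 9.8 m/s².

The surface is effectively still and both ends are open, so ½v² = gh and v = √(2·9.8·33.9) = 25.8 m/s.

v = 25.8 m/s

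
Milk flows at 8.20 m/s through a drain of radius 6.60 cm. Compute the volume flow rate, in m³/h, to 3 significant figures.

404 m³/h

Q = A·v = 0.0137 m² × 8.20 m/s = 0.112 m³/s.
Converting: 0.112 m³/s × 3600 = 404 m³/h.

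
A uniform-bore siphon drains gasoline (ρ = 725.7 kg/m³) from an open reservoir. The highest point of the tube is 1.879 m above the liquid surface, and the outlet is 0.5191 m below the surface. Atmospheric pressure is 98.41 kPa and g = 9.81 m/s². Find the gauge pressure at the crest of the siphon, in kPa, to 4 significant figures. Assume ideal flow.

P_gauge ≈ -17.07 kPa

The outlet speed comes from Torricelli: v = √(2g·0.5191) = 3.191 m/s.
The bore is uniform, so the speed at the crest is the same v. Bernoulli surface→crest: P_atm = P_top + ½ρv² + ρg·h_top.
P_top = 98410 − ½·725.7·3.191² − 725.7·9.81·1.879 = 81340 Pa. So P_gauge = P_top − P_atm = -17070 Pa.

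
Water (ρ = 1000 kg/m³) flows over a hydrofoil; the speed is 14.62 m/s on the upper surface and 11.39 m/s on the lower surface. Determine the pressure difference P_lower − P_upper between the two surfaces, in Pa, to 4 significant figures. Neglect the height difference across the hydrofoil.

ΔP ≈ 42010 Pa

Bernoulli (same height): P_lower − P_upper = ½ρ(v_upper² − v_lower²).
ΔP = ½·1000·(14.62² − 11.39²) = 42010 Pa.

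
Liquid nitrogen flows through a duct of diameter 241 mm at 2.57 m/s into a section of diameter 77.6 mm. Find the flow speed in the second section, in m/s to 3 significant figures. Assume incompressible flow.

v₂ ≈ 24.8 m/s

Mass conservation (A₁v₁ = A₂v₂) gives v₂ = 2.57 × 456/47.3 = 24.8 m/s.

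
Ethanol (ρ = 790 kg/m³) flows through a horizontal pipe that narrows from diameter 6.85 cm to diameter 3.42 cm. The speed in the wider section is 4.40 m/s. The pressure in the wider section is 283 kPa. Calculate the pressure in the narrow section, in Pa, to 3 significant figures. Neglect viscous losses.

Mass conservation (A₁v₁ = A₂v₂) gives v₂ = 4.40 × 36.9/9.19 = 17.7 m/s.
Along the horizontal streamline, P + ½ρv² is constant.
P₂ = P₁ − ½ρ(v₂² − v₁²) = 283000 − ½·790·(17.7² − 4.40²) = 283000 − 115000 = 168000 Pa.

P₂ ≈ 168000 Pa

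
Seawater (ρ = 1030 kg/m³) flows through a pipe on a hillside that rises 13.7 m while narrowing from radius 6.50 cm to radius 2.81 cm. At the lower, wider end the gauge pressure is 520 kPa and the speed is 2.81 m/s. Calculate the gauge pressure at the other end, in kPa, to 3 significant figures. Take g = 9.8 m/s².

Mass conservation (A₁v₁ = A₂v₂) gives v₂ = 2.81 × 133/24.8 = 15.0 m/s.
Applying Bernoulli between the two ends and solving for P₂: P₂ = P₁ + ½ρ(v₁² − v₂²) − ρgΔh.
P₂ = 520000 + ½·1030·(2.81² − 15.0²) − 1030·9.8·(+13.7) = 520000 + (-112000) − (138000) = 269000 Pa.

P₂ = 269 kPa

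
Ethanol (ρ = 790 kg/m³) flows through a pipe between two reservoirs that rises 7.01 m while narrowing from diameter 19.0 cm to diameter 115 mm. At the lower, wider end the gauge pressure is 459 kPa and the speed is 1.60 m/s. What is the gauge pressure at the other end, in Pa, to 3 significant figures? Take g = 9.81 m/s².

P₂ ≈ 398000 Pa

By continuity, v₂ = v₁·A₁/A₂ = 1.60·(284/104) = 4.37 m/s.
Applying Bernoulli between the two ends and solving for P₂: P₂ = P₁ + ½ρ(v₁² − v₂²) − ρgΔh.
P₂ = 459000 + ½·790·(1.60² − 4.37²) − 790·9.81·(+7.01) = 459000 + (-6520) − (54300) = 398000 Pa.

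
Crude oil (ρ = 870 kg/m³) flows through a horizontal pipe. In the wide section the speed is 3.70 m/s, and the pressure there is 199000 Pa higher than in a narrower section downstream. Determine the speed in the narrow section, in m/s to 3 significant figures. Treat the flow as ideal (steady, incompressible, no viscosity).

With h₁ = h₂, rearranging Bernoulli gives v₂ = √(v₁² + 2ΔP/ρ).
v₂ = √(3.70² + 2·199000/870) = √(13.7 + 457) = 21.7 m/s.

v₂ ≈ 21.7 m/s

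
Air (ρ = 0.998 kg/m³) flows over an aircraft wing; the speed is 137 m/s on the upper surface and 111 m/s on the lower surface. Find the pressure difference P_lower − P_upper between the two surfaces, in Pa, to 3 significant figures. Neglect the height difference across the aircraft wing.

ΔP = 3220 Pa

Bernoulli (same height): P_lower − P_upper = ½ρ(v_upper² − v_lower²).
ΔP = ½·0.998·(137² − 111²) = 3220 Pa.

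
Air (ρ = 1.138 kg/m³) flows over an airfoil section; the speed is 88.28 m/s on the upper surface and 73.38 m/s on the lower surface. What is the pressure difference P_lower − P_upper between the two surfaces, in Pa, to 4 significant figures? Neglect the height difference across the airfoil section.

The pressure is lower where the speed is higher: ΔP = ½ρ(v_up² − v_low²).
ΔP = ½·1.138·(88.28² − 73.38²) = 1371 Pa.

1371 Pa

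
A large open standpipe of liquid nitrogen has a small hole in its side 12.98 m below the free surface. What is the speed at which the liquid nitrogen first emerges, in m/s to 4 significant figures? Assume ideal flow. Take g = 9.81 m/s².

The surface is effectively still and both ends are open, so ½v² = gh and v = √(2·9.81·12.98) = 15.96 m/s.

15.96 m/s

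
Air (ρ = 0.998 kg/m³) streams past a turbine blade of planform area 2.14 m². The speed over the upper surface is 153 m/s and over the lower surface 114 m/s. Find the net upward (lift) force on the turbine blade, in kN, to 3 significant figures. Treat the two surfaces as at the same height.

F ≈ 11.1 kN

From P + ½ρv² = const at equal height, P_low − P_up = ½ρ(v_up² − v_low²).
ΔP = ½·0.998·(153² − 114²) = 5200 Pa.
Lift = ΔP · A = 5200 × 2.14 = 11100 N.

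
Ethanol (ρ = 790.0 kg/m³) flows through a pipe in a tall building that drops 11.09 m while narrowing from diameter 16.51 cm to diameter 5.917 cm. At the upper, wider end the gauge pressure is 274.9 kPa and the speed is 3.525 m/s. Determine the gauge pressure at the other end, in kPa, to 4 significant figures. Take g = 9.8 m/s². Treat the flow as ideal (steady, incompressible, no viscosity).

P₂ ≈ 68.16 kPa

Continuity gives A₁v₁ = A₂v₂, so v₂ = (214.1 cm²)/(27.50 cm²) × 3.525 m/s = 27.44 m/s.
Bernoulli: P₁ + ½ρv₁² + ρg h₁ = P₂ + ½ρv₂² + ρg h₂, so P₂ = P₁ + ½ρ(v₁² − v₂²) − ρg(h₂ − h₁).
P₂ = 274900 + ½·790.0·(3.525² − 27.44²) − 790.0·9.8·(−11.09) = 274900 + (-292600) − (-85860) = 68160 Pa.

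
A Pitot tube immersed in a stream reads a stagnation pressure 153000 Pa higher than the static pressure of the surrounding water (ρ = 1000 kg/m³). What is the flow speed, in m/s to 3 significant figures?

v = 17.5 m/s

Bernoulli between the free stream and the stagnation point: ½ρv² = P_stag − P_static.
v = √(2ΔP/ρ) = √(2·153000/1000) = 17.5 m/s.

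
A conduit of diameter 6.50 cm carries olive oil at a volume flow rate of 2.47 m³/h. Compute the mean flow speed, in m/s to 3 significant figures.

Q = 2.47 m³/h = 0.000686 m³/s.
v = Q/A = 0.000686 / 0.00332 = 0.207 m/s.

0.207 m/s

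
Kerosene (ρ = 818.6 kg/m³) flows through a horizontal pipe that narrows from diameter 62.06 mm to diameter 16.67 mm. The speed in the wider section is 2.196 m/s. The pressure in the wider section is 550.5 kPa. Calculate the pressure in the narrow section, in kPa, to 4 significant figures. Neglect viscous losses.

173.3 kPa

By continuity, v₂ = v₁·A₁/A₂ = 2.196·(30.25/2.183) = 30.44 m/s.
Bernoulli (h₁ = h₂): P₁ − P₂ = ½ρ(v₂² − v₁²).
P₂ = P₁ − ½ρ(v₂² − v₁²) = 550500 − ½·818.6·(30.44² − 2.196²) = 550500 − 377200 = 173300 Pa.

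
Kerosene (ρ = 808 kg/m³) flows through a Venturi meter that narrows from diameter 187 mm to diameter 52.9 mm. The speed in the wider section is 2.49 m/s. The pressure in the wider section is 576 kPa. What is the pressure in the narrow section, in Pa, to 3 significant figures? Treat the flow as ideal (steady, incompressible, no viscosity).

By continuity, v₂ = v₁·A₁/A₂ = 2.49·(275/22.0) = 31.1 m/s.
With no height change, Bernoulli's equation is P₁ + ½ρv₁² = P₂ + ½ρv₂².
P₂ = P₁ − ½ρ(v₂² − v₁²) = 576000 − ½·808·(31.1² − 2.49²) = 576000 − 389000 = 187000 Pa.

P₂ = 187000 Pa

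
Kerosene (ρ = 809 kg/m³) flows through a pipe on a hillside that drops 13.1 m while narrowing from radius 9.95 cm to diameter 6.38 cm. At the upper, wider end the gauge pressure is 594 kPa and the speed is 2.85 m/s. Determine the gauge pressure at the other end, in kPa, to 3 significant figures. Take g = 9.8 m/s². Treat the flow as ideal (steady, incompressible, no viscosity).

By continuity, v₂ = v₁·A₁/A₂ = 2.85·(311/32.0) = 27.7 m/s.
Applying Bernoulli between the two ends and solving for P₂: P₂ = P₁ + ½ρ(v₁² − v₂²) − ρgΔh.
P₂ = 594000 + ½·809·(2.85² − 27.7²) − 809·9.8·(−13.1) = 594000 + (-308000) − (-104000) = 390000 Pa.

P₂ ≈ 390 kPa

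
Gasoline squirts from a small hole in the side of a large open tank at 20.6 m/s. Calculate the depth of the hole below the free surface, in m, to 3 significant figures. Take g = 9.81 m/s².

Inverting v = √(2gh) gives h = v² / 2g.
h = 20.6²/(2·9.81) = 424/19.62 = 21.6 m.

h = 21.6 m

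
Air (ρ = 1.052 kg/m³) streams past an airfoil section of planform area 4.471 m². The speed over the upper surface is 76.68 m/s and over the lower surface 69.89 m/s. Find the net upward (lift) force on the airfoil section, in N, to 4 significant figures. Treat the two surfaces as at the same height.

From P + ½ρv² = const at equal height, P_low − P_up = ½ρ(v_up² − v_low²).
ΔP = ½·1.052·(76.68² − 69.89²) = 523.5 Pa.
Lift = ΔP · A = 523.5 × 4.471 = 2340 N.

2340 N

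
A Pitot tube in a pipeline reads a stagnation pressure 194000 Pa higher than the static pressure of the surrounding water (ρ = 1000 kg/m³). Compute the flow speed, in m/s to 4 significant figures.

The dynamic pressure equals the rise in static pressure at the stagnation point: ΔP = ½ρv².
v = √(2ΔP/ρ) = √(2·194000/1000) = 19.70 m/s.

19.70 m/s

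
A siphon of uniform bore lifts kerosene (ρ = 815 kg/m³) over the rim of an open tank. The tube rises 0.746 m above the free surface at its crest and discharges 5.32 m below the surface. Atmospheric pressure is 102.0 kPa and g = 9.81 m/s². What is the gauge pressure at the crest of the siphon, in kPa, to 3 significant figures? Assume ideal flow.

Bernoulli surface→outlet gives ½v² = g·h_out, so v = √(2·9.81·5.32) = 10.2 m/s.
With constant cross-section the crest speed equals v; applying Bernoulli from the surface up to the crest, P_top = P_atm − ½ρv² − ρg·h_top.
P_top = 102000 − ½·815·10.2² − 815·9.81·0.746 = 53500 Pa. So P_gauge = P_top − P_atm = -48500 Pa.

P_gauge ≈ -48.5 kPa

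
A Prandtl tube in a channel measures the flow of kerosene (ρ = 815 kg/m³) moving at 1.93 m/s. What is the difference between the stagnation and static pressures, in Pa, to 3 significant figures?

ΔP ≈ 1520 Pa

The dynamic pressure equals the rise in static pressure at the stagnation point: ΔP = ½ρv².
ΔP = ½·815·1.93² = 1520 Pa.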